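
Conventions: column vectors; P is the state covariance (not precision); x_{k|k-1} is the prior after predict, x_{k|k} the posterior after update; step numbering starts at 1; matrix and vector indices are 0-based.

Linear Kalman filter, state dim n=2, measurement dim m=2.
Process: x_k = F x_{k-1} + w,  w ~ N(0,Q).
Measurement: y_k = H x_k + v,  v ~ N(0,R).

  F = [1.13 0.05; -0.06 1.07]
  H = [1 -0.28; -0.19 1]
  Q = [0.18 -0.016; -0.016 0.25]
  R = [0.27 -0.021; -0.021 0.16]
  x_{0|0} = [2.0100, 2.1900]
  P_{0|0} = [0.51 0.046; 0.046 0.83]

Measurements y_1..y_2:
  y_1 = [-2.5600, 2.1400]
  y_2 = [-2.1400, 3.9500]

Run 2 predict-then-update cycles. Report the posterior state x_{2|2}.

x_post = [-1.1059, 3.3266]

step 1: x^-=[2.3808, 2.2227]  P^-=[0.8385 0.0493; 0.0493 1.1962]  S=[1.1747 -0.4633; -0.4633 1.3677]  K=[0.7737 0.1817; 0.1144 0.9065]  nu=[-4.3184, 0.3697]  x^+=[-0.8933, 2.0638]  P^+=[0.2204 0.0547; 0.0547 0.1530]
step 2: x^-=[-0.9062, 2.2619]  P^-=[0.4680 0.0432; 0.0432 0.4190]  S=[0.7466 -0.1817; -0.1817 0.5794]  K=[0.6403 0.1219; 0.0793 0.7338]  nu=[-0.6004, 1.5159]  x^+=[-1.1059, 3.3266]  P^+=[0.1817 0.0406; 0.0406 0.1234]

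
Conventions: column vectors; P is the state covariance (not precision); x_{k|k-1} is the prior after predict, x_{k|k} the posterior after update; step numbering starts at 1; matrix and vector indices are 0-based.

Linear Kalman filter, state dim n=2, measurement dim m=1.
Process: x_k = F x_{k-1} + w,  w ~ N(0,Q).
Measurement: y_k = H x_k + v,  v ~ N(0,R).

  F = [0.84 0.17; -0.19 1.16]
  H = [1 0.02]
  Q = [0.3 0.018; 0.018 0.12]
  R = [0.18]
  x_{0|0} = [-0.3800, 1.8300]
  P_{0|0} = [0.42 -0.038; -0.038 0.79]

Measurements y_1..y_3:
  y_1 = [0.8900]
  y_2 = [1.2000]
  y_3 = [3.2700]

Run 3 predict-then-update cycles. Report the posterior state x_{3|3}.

x_post = [2.6713, 4.0212]

step 1: x^-=[-0.0081, 2.1950]  P^-=[0.6083 0.0710; 0.0710 1.2149]  S=[0.7917]  K=[0.7702; 0.1203]  nu=[0.8542]  x^+=[0.6498, 2.2978]  P^+=[0.1387 -0.0024; -0.0024 1.2035]
step 2: x^-=[0.9365, 2.5420]  P^-=[0.4320 0.2309; 0.2309 1.7455]  S=[0.6219]  K=[0.7020; 0.4275]  nu=[0.2127]  x^+=[1.0858, 2.6329]  P^+=[0.1255 0.0443; 0.0443 1.6318]
step 3: x^-=[1.3596, 2.8478]  P^-=[0.4483 0.3615; 0.3615 2.3008]  S=[0.6437]  K=[0.7077; 0.6331]  nu=[1.8534]  x^+=[2.6713, 4.0212]  P^+=[0.1259 0.0731; 0.0731 2.0428]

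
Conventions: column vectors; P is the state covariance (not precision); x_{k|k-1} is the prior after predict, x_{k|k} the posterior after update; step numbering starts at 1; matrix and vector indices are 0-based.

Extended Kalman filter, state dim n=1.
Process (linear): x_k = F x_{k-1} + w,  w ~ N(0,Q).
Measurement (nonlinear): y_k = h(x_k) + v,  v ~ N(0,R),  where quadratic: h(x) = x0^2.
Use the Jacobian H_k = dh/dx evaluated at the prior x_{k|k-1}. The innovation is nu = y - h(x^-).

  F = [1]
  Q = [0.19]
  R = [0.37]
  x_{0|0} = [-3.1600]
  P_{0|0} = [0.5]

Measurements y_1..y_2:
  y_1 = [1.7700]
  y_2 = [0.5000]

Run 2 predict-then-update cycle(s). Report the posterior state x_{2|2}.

step 1: x^-=[-3.1600]  P^-=[0.6900]  H_jac=[-6.3200]  S=[27.9303]  K=[-0.1561]  nu=[-8.2156]  x^+=[-1.8773]  P^+=[0.0091]
step 2: x^-=[-1.8773]  P^-=[0.1991]  H_jac=[-3.7546]  S=[3.1772]  K=[-0.2353]  nu=[-3.0242]  x^+=[-1.1656]  P^+=[0.0232]

x_post = [-1.1656]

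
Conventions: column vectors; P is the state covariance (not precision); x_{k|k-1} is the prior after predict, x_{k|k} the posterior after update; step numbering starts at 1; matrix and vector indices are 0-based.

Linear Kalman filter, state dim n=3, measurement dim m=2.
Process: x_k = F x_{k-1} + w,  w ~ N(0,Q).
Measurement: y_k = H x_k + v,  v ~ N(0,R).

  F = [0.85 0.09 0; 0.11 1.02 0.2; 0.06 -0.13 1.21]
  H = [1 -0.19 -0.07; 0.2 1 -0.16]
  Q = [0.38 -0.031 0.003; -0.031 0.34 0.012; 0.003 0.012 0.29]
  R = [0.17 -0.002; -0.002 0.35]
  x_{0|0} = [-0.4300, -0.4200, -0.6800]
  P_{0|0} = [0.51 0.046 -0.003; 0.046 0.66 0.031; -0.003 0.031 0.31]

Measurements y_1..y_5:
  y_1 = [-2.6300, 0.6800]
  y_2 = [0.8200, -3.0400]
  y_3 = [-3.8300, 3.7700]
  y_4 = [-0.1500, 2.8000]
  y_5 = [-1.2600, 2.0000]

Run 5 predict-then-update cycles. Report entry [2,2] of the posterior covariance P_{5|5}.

P_post[2,2] = 3.9446

step 1: x^-=[-0.4033, -0.6117, -0.7940]  P^-=[0.7609 0.1177 0.0167; 0.1177 1.0681 0.0420; 0.0167 0.0420 0.7460]  S=[0.9271 0.0642; 0.0642 1.5001]  K=[0.7853 0.1445; -0.1457 0.7294; -0.0436 -0.0474]  nu=[-2.3985, 1.2453]  x^+=[-2.1069, 0.6460, -0.7485]  P^+=[0.1433 0.0302 0.0616; 0.0302 0.2639 0.0897; 0.0616 0.0897 0.7406]
step 2: x^-=[-1.7327, 0.2775, -1.1161]  P^-=[0.4903 0.0452 0.0771; 0.0452 0.6920 0.2758; 0.0771 0.2758 1.3595]  S=[0.6713 -0.0011; -0.0011 1.0213]  K=[0.7097 0.1289; -0.1563 0.6430; -0.1048 0.0721]  nu=[2.5273, -3.1495]  x^+=[-0.3451, -2.1428, -1.6082]  P^+=[0.1354 0.0354 0.1176; 0.0354 0.2531 0.2174; 0.1176 0.2174 1.3468]
step 3: x^-=[-0.4861, -2.5452, -1.6880]  P^-=[0.4853 0.0599 0.1479; 0.0599 0.7606 0.5867; 0.1479 0.5867 2.2147]  S=[0.6657 -0.0160; -0.0160 1.0135]  K=[0.6997 0.1426; -0.1728 0.6670; -0.1720 0.2557]  nu=[-3.9456, 6.1424]  x^+=[-2.3713, 2.2333, 0.5612]  P^+=[0.1419 0.0511 0.1935; 0.0511 0.2862 0.3915; 0.1935 0.3915 2.1273]
step 4: x^-=[-1.8146, 2.1294, 0.2465]  P^-=[0.4927 0.0933 0.2432; 0.0933 0.9043 0.9933; 0.2432 0.9933 3.3141]  S=[0.6685 -0.0301; -0.0301 1.0627]  K=[0.6924 0.1635; -0.1894 0.7136; -0.2442 0.4745]  nu=[2.0865, 1.0730]  x^+=[-0.1946, 2.4999, 0.2462]  P^+=[0.1506 0.0709 0.2825; 0.0709 0.3311 0.5946; 0.2825 0.5946 3.0280]
step 5: x^-=[0.0596, 2.5777, -0.0388]  P^-=[0.5024 0.1344 0.3546; 0.1344 1.0783 1.4645; 0.3546 1.4645 4.5823]  S=[0.6720 -0.0455; -0.0455 1.1281]  K=[0.6852 0.1855; -0.2058 0.7637; -0.3164 0.6984]  nu=[-0.8325, -0.5958]  x^+=[-0.6214, 2.2940, -0.1915]  P^+=[0.1596 0.0914 0.3732; 0.0914 0.3777 0.8016; 0.3732 0.8016 3.9446]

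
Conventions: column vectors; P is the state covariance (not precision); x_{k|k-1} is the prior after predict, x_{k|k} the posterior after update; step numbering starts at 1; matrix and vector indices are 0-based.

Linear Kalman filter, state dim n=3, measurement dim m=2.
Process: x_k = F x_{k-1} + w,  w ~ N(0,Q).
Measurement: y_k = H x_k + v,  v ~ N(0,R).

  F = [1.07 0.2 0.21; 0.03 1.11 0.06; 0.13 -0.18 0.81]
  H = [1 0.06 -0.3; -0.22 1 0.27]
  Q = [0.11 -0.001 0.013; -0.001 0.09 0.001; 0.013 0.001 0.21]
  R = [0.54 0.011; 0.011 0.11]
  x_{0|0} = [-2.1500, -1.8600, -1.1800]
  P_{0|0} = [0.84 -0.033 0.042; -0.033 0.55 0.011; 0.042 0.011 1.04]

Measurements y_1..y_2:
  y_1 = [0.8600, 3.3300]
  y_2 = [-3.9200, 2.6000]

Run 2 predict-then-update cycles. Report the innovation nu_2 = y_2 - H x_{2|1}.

step 1: x^-=[-2.9203, -2.1999, -0.9005]  P^-=[1.1453 0.1274 0.3314; 0.1274 0.7716 -0.0485; 0.3314 -0.0485 0.9315]  S=[1.5901 -0.0193; -0.0193 0.8833]  K=[0.6622 -0.0253; 0.1285 0.8298; 0.0326 0.1480]  nu=[3.6421, 5.1306]  x^+=[-0.6379, 2.5252, -0.0225]  P^+=[0.4467 0.0212 0.3022; 0.0212 0.1413 -0.1628; 0.3022 -0.1628 0.9107]
step 2: x^-=[-0.1823, 2.7824, -0.5557]  P^-=[0.7985 0.0629 0.4714; 0.0629 0.2486 -0.1132; 0.4714 -0.1132 0.9297]  S=[1.1518 0.0275; 0.0275 0.3202]  K=[0.5738 -0.0040; 0.0820 0.6306; 0.1590 0.0930]  nu=[-4.0714, -0.0725]  x^+=[-2.5182, 2.4030, -1.2097]  P^+=[0.4193 -0.0004 0.3650; -0.0004 0.1107 -0.1499; 0.3650 -0.1499 0.8971]

innov = [-4.0714, -0.0725]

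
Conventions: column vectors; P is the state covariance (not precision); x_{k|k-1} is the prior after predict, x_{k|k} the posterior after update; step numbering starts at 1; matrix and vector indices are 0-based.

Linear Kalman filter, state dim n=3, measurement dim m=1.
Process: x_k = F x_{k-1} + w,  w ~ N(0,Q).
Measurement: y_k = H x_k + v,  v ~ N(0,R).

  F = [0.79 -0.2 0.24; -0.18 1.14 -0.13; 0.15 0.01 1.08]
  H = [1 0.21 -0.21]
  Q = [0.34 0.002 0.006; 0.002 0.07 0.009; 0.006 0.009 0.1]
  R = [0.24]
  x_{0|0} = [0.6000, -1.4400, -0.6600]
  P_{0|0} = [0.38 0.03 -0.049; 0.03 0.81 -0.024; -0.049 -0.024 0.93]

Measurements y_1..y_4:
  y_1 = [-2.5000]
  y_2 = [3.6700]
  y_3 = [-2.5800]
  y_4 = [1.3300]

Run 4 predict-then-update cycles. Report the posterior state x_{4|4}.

step 1: x^-=[0.6036, -1.6638, -0.6372]  P^-=[0.6374 -0.2377 0.2514; -0.2377 1.1432 -0.1366; 0.2514 -0.1366 1.1771]  S=[0.7863]  K=[0.6799; 0.0395; -0.0312]  nu=[-2.8880]  x^+=[-1.3601, -1.7779, -0.5472]  P^+=[0.2738 -0.2588 0.2680; -0.2588 1.1420 -0.1356; 0.2680 -0.1356 1.1763]
step 2: x^-=[-0.8502, -1.7109, -0.8128]  P^-=[0.8208 -0.6561 0.6141; -0.6561 1.7418 -0.4184; 0.6141 -0.4184 1.5615]  S=[0.7099]  K=[0.7805; -0.2853; 0.2793]  nu=[4.7088]  x^+=[2.8249, -3.0541, 0.5026]  P^+=[0.3884 -0.4981 0.4593; -0.4981 1.6841 -0.3618; 0.4593 -0.3618 1.5061]
step 3: x^-=[2.9631, -4.0555, 0.9360]  P^-=[1.1028 -1.1261 0.9357; -1.1261 2.6298 -0.8213; 0.9357 -0.8213 2.0051]  S=[0.7537]  K=[0.8887; -0.5326; 0.4541]  nu=[-4.4949]  x^+=[-1.0317, -1.6615, -1.1049]  P^+=[0.5075 -0.7694 0.6316; -0.7694 2.4160 -0.6390; 0.6316 -0.6390 1.8497]
step 4: x^-=[-0.7479, -1.5648, -1.3646]  P^-=[1.4039 -1.6830 1.2559; -1.6830 3.7923 -1.2881; 1.2559 -1.2881 2.4577]  S=[0.7988]  K=[0.9849; -0.7712; 0.5874]  nu=[2.1200]  x^+=[1.3400, -3.1997, -0.1193]  P^+=[0.6291 -1.0762 0.7937; -1.0762 3.3172 -0.9262; 0.7937 -0.9262 2.1820]

x_post = [1.3400, -3.1997, -0.1193]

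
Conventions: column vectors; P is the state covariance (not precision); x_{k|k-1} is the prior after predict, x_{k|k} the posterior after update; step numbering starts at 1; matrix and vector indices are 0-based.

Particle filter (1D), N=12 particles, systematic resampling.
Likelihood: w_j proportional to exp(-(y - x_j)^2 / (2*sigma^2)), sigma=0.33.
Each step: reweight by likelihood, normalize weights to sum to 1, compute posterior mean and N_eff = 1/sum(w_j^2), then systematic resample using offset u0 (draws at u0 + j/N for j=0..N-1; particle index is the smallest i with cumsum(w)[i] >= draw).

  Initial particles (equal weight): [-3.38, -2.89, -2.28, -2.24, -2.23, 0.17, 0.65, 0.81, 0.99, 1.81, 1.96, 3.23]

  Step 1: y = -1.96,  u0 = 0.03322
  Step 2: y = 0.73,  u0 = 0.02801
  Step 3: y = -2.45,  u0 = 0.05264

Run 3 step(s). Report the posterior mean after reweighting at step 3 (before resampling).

post_mean = -2.2422

step 1: w=[0.0000, 0.0092, 0.3038, 0.3392, 0.3478, 0.0000, 0.0000, 0.0000, 0.0000, 0.0000, 0.0000, 0.0000]  mean=-2.2547  Neff=3.0451  idx=[2, 2, 2, 2, 3, 3, 3, 3, 4, 4, 4, 4]
step 2: w=[0.0315, 0.0315, 0.0315, 0.0315, 0.0945, 0.0945, 0.0945, 0.0945, 0.1240, 0.1240, 0.1240, 0.1240]  mean=-2.2401  Neff=9.8813  idx=[0, 3, 4, 5, 6, 7, 8, 8, 9, 10, 10, 11]
step 3: w=[0.0892, 0.0892, 0.0831, 0.0831, 0.0831, 0.0831, 0.0815, 0.0815, 0.0815, 0.0815, 0.0815, 0.0815]  mean=-2.2422  Neff=11.9874  idx=[0, 1, 2, 3, 4, 5, 6, 7, 8, 9, 10, 11]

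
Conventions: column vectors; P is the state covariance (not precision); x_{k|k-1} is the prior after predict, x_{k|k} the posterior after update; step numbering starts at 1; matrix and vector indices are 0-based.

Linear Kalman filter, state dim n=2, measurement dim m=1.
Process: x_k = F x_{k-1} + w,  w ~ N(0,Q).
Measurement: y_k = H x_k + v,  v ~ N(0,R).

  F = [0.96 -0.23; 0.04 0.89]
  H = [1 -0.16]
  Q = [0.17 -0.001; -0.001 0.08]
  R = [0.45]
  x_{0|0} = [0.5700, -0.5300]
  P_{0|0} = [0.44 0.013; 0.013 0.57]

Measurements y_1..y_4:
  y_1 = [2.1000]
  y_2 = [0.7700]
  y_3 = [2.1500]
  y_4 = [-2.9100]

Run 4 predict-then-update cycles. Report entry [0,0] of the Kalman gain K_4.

K[0,0] = 0.4592

step 1: x^-=[0.6691, -0.4489]  P^-=[0.5999 -0.0898; -0.0898 0.5331]  S=[1.0923]  K=[0.5624; -0.1603]  nu=[1.3591]  x^+=[1.4334, -0.6668]  P^+=[0.2545 0.0087; 0.0087 0.5051]
step 2: x^-=[1.5294, -0.5361]  P^-=[0.4274 -0.0873; -0.0873 0.4811]  S=[0.9176]  K=[0.4810; -0.1790]  nu=[-0.8452]  x^+=[1.1229, -0.3848]  P^+=[0.2151 -0.0083; -0.0083 0.4517]
step 3: x^-=[1.1665, -0.2975]  P^-=[0.3958 -0.0922; -0.0922 0.4375]  S=[0.8865]  K=[0.4631; -0.1830]  nu=[0.9359]  x^+=[1.5999, -0.4688]  P^+=[0.2057 -0.0171; -0.0171 0.4079]
step 4: x^-=[1.6437, -0.3532]  P^-=[0.3887 -0.0910; -0.0910 0.4022]  S=[0.8781]  K=[0.4592; -0.1769]  nu=[-4.6103]  x^+=[-0.4733, 0.4625]  P^+=[0.2035 -0.0197; -0.0197 0.3747]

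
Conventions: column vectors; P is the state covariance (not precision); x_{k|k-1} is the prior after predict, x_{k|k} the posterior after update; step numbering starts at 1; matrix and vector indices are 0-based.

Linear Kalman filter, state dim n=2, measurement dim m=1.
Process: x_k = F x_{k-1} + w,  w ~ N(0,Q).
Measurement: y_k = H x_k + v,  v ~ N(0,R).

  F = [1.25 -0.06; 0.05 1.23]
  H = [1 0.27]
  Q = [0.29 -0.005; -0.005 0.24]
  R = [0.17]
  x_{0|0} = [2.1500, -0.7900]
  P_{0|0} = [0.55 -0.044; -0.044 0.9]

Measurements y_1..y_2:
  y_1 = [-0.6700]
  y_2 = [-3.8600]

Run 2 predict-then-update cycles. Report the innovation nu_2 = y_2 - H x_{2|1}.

step 1: x^-=[2.7349, -0.8642]  P^-=[1.1592 -0.1046; -0.1046 1.5976]  S=[1.3892]  K=[0.8141; 0.2352]  nu=[-3.1716]  x^+=[0.1529, -1.6102]  P^+=[0.2385 -0.3706; -0.3706 1.5207]
step 2: x^-=[0.2877, -1.9730]  P^-=[0.7237 -0.6710; -0.6710 2.4957]  S=[0.7133]  K=[0.7606; 0.0040]  nu=[-3.6150]  x^+=[-2.4618, -1.9873]  P^+=[0.3111 -0.6732; -0.6732 2.4957]

innov = [-3.6150]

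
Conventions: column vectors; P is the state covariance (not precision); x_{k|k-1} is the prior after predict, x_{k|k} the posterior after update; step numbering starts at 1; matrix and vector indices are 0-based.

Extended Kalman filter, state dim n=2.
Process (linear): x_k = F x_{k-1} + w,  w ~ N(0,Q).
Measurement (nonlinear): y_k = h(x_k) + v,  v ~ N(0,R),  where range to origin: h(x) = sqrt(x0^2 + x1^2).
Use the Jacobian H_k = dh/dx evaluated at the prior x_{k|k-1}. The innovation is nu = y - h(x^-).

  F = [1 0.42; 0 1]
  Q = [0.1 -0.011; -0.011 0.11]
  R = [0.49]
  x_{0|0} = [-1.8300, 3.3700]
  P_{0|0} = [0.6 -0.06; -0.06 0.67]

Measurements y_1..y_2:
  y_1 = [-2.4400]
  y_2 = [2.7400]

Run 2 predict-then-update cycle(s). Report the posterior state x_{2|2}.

step 1: x^-=[-0.4146, 3.3700]  P^-=[0.7678 0.2104; 0.2104 0.7800]  H_jac=[-0.1221 0.9925]  S=[1.2188]  K=[0.0944; 0.6141]  nu=[-5.8354]  x^+=[-0.9655, -0.2135]  P^+=[0.7569 0.1397; 0.1397 0.3204]
step 2: x^-=[-1.0552, -0.2135]  P^-=[1.0308 0.2633; 0.2633 0.4304]  H_jac=[-0.9801 -0.1983]  S=[1.5995]  K=[-0.6643; -0.2147]  nu=[1.6634]  x^+=[-2.1602, -0.5706]  P^+=[0.3250 0.0352; 0.0352 0.3566]

x_post = [-2.1602, -0.5706]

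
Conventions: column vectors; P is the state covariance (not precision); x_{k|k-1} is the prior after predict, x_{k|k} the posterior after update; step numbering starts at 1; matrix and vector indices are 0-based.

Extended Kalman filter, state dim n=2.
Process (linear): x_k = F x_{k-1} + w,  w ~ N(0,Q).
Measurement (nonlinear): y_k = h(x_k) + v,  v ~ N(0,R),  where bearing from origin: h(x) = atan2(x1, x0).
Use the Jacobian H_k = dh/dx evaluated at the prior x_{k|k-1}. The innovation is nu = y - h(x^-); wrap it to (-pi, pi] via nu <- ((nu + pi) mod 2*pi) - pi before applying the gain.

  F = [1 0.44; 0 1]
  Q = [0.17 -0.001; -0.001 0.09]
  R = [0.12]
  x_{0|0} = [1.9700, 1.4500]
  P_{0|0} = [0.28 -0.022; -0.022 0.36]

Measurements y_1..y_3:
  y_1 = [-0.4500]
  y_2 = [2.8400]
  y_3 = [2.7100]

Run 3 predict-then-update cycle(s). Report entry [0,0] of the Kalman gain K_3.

K[0,0] = -0.3448

step 1: x^-=[2.6080, 1.4500]  P^-=[0.5003 0.1354; 0.1354 0.4500]  H_jac=[-0.1628 0.2929]  S=[0.1590]  K=[-0.2631; 0.6905]  nu=[-0.9574]  x^+=[2.8599, 0.7889]  P^+=[0.4893 0.1643; 0.1643 0.3742]
step 2: x^-=[3.2070, 0.7889]  P^-=[0.8763 0.3279; 0.3279 0.4642]  H_jac=[-0.0723 0.2940]  S=[0.1508]  K=[0.2191; 0.7480]  nu=[2.5988]  x^+=[3.7764, 2.7328]  P^+=[0.8691 0.3032; 0.3032 0.3799]
step 3: x^-=[4.9788, 2.7328]  P^-=[1.3795 0.4694; 0.4694 0.4699]  H_jac=[-0.0847 0.1543]  S=[0.1288]  K=[-0.3448; 0.2543]  nu=[2.2080]  x^+=[4.2174, 3.2943]  P^+=[1.3642 0.4807; 0.4807 0.4615]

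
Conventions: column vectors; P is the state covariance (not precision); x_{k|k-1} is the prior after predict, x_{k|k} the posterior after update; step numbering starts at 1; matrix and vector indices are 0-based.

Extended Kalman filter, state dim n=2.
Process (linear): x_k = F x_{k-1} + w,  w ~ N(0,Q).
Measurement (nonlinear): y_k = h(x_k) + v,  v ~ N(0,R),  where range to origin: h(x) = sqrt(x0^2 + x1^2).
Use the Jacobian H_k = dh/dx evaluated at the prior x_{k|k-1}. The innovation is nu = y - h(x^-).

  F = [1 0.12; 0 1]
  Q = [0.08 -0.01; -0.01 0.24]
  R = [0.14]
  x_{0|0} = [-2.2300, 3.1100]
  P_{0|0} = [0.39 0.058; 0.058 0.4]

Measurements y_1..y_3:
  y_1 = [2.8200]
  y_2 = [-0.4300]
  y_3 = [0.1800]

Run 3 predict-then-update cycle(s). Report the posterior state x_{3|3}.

x_post = [-0.2484, 0.3746]

step 1: x^-=[-1.8568, 3.1100]  P^-=[0.4897 0.0960; 0.0960 0.6400]  H_jac=[-0.5126 0.8586]  S=[0.6560]  K=[-0.2570; 0.7627]  nu=[-0.8021]  x^+=[-1.6506, 2.4982]  P^+=[0.4463 0.2246; 0.2246 0.2584]
step 2: x^-=[-1.3509, 2.4982]  P^-=[0.5840 0.2456; 0.2456 0.4984]  H_jac=[-0.4756 0.8796]  S=[0.4523]  K=[-0.1365; 0.7111]  nu=[-3.2701]  x^+=[-0.9046, 0.1728]  P^+=[0.5755 0.2895; 0.2895 0.2697]
step 3: x^-=[-0.8838, 0.1728]  P^-=[0.7289 0.3119; 0.3119 0.5097]  H_jac=[-0.9814 0.1918]  S=[0.7434]  K=[-0.8818; -0.2802]  nu=[-0.7206]  x^+=[-0.2484, 0.3746]  P^+=[0.1508 0.1282; 0.1282 0.4514]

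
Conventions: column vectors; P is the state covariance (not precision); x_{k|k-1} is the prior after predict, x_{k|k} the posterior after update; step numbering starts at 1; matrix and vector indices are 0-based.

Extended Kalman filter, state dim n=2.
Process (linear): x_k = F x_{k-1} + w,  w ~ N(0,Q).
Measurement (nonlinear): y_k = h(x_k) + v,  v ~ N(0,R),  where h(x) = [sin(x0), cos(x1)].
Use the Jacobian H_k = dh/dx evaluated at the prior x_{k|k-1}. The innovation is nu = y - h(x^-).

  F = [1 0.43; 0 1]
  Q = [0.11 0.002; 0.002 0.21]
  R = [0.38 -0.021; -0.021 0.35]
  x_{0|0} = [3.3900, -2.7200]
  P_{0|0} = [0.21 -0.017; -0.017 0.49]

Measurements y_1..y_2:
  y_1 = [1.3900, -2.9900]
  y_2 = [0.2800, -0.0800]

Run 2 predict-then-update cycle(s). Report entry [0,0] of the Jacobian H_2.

step 1: x^-=[2.2204, -2.7200]  P^-=[0.3960 0.1957; 0.1957 0.7000]  H_jac=[-0.6049 0.0000; 0.0000 0.4092]  S=[0.5249 -0.0694; -0.0694 0.4672]  K=[-0.4424 0.1057; -0.1473 0.5912]  nu=[0.5937, -2.0776]  x^+=[1.7383, -4.0357]  P^+=[0.2816 0.1131; 0.1131 0.5132]
step 2: x^-=[0.0029, -4.0357]  P^-=[0.5837 0.3358; 0.3358 0.7232]  H_jac=[1.0000 0.0000; 0.0000 -0.7797]  S=[0.9637 -0.2828; -0.2828 0.7896]  K=[0.5681 -0.1281; 0.1552 -0.6585]  nu=[0.2771, 0.5462]  x^+=[0.0904, -4.3524]  P^+=[0.2186 0.0728; 0.0728 0.2998]

H_jac[0,0] = 1.0000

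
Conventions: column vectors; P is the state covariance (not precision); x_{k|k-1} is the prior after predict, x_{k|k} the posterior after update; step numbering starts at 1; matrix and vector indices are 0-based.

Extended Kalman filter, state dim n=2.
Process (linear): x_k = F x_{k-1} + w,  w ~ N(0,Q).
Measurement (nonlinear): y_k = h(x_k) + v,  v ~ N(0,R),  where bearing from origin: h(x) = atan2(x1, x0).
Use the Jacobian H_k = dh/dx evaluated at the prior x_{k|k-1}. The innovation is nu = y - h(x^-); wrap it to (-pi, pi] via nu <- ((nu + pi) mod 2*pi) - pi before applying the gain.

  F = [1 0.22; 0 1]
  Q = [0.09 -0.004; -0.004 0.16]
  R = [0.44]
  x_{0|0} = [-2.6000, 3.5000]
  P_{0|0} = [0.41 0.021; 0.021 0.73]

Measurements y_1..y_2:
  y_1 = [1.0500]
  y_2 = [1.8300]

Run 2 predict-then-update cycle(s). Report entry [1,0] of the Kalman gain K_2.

K[1,0] = -0.2595

step 1: x^-=[-1.8300, 3.5000]  P^-=[0.5446 0.1776; 0.1776 0.8900]  H_jac=[-0.2244 -0.1173]  S=[0.4890]  K=[-0.2925; -0.2950]  nu=[-1.0026]  x^+=[-1.5368, 3.7958]  P^+=[0.5027 0.1354; 0.1354 0.8474]
step 2: x^-=[-0.7017, 3.7958]  P^-=[0.6933 0.3178; 0.3178 1.0074]  H_jac=[-0.2547 -0.0471]  S=[0.4949]  K=[-0.3872; -0.2595]  nu=[0.0764]  x^+=[-0.7313, 3.7759]  P^+=[0.6192 0.2681; 0.2681 0.9741]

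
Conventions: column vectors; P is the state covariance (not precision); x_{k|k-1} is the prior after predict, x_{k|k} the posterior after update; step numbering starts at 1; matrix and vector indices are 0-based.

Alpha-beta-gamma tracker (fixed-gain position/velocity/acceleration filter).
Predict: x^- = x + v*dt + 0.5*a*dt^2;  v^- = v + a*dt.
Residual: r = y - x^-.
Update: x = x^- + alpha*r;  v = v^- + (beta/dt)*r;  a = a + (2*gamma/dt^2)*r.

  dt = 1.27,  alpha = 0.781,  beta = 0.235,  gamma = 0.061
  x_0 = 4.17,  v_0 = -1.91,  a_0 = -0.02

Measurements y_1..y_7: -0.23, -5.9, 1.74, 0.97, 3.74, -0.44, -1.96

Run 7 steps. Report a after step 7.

a_post = 0.1503

step 1: x_pred=1.7282  r=-1.9582  x^+=0.1988  v^+=-2.2977  a^+=-0.1681
step 2: x_pred=-2.8549  r=-3.0451  x^+=-5.2331  v^+=-3.0747  a^+=-0.3985
step 3: x_pred=-9.4593  r=11.1993  x^+=-0.7127  v^+=-1.5084  a^+=0.4487
step 4: x_pred=-2.2665  r=3.2365  x^+=0.2612  v^+=-0.3397  a^+=0.6935
step 5: x_pred=0.3890  r=3.3510  x^+=3.0061  v^+=1.1611  a^+=0.9470
step 6: x_pred=5.2443  r=-5.6843  x^+=0.8049  v^+=1.3119  a^+=0.5170
step 7: x_pred=2.8879  r=-4.8479  x^+=-0.8983  v^+=1.0714  a^+=0.1503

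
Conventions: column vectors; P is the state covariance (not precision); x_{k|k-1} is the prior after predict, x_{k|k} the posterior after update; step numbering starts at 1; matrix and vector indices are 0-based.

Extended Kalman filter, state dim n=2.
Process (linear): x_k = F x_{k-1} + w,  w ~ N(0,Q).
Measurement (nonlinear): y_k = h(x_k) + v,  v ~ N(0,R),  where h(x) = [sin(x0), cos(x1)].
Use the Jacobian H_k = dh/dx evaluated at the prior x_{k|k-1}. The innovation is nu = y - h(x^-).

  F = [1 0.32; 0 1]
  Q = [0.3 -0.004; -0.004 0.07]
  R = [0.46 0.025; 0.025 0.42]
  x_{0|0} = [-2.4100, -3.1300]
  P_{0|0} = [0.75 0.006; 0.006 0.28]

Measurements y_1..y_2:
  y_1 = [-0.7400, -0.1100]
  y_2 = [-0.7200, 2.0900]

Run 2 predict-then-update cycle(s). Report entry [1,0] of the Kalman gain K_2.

K[1,0] = -0.1203

step 1: x^-=[-3.4116, -3.1300]  P^-=[1.0825 0.0916; 0.0916 0.3500]  H_jac=[-0.9638 0.0000; 0.0000 0.0116]  S=[1.4655 0.0240; 0.0240 0.4200]  K=[-0.7126 0.0432; -0.0605 0.0131]  nu=[-1.0067, 0.8899]  x^+=[-2.6557, -3.0575]  P^+=[0.3390 0.0285; 0.0285 0.3446]
step 2: x^-=[-3.6341, -3.0575]  P^-=[0.6925 0.1348; 0.1348 0.4146]  H_jac=[-0.8811 0.0000; 0.0000 0.0840]  S=[0.9977 0.0150; 0.0150 0.4229]  K=[-0.6124 0.0485; -0.1203 0.0866]  nu=[-1.1929, 3.0865]  x^+=[-2.7539, -2.6465]  P^+=[0.3183 0.0604; 0.0604 0.3973]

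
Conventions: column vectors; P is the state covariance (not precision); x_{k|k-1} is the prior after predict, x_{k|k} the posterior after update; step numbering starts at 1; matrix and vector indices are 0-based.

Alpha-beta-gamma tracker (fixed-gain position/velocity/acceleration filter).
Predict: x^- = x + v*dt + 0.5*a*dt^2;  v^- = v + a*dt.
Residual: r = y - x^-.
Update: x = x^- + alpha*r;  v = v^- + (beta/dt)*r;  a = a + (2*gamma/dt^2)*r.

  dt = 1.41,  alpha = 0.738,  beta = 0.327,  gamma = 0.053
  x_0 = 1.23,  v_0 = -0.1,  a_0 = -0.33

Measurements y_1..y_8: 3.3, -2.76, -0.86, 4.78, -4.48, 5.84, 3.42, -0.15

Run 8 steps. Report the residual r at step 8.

resid = -5.5060

step 1: x_pred=0.7610  r=2.5390  x^+=2.6348  v^+=0.0235  a^+=-0.1946
step 2: x_pred=2.4745  r=-5.2345  x^+=-1.3886  v^+=-1.4648  a^+=-0.4737
step 3: x_pred=-3.9249  r=3.0649  x^+=-1.6630  v^+=-1.4220  a^+=-0.3103
step 4: x_pred=-3.9765  r=8.7565  x^+=2.4858  v^+=0.1712  a^+=0.1566
step 5: x_pred=2.8829  r=-7.3629  x^+=-2.5509  v^+=-1.3156  a^+=-0.2360
step 6: x_pred=-4.6405  r=10.4805  x^+=3.0941  v^+=0.7822  a^+=0.3228
step 7: x_pred=4.5180  r=-1.0980  x^+=3.7077  v^+=0.9827  a^+=0.2642
step 8: x_pred=5.3560  r=-5.5060  x^+=1.2926  v^+=0.0784  a^+=-0.0293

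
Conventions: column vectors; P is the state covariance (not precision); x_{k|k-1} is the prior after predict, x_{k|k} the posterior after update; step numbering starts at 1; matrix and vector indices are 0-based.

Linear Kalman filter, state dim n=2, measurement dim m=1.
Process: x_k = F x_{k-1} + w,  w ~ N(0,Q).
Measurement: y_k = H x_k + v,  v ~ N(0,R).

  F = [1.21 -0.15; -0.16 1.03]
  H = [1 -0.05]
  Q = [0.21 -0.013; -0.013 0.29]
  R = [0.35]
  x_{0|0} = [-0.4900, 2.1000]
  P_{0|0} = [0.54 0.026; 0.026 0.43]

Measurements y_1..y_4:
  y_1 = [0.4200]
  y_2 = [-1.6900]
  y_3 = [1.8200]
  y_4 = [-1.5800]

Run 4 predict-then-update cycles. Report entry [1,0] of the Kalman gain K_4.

K[1,0] = -0.4245

step 1: x^-=[-0.9079, 2.2414]  P^-=[1.0009 -0.1510; -0.1510 0.7514]  S=[1.3678]  K=[0.7372; -0.1378]  nu=[1.4400]  x^+=[0.1537, 2.0429]  P^+=[0.2574 -0.0120; -0.0120 0.7255]
step 2: x^-=[-0.1205, 2.0796]  P^-=[0.6076 -0.1901; -0.1901 1.0702]  S=[0.9793]  K=[0.6301; -0.2488]  nu=[-1.4655]  x^+=[-1.0440, 2.4442]  P^+=[0.2187 -0.0366; -0.0366 1.0096]
step 3: x^-=[-1.6299, 2.6846]  P^-=[0.5662 -0.2578; -0.2578 1.3787]  S=[0.9455]  K=[0.6125; -0.3456]  nu=[3.5841]  x^+=[0.5655, 1.4460]  P^+=[0.2115 -0.0577; -0.0577 1.2658]
step 4: x^-=[0.4674, 1.3989]  P^-=[0.5691 -0.3228; -0.3228 1.6573]  S=[0.9555]  K=[0.6125; -0.4245]  nu=[-1.9774]  x^+=[-0.7437, 2.2383]  P^+=[0.2106 -0.0743; -0.0743 1.4851]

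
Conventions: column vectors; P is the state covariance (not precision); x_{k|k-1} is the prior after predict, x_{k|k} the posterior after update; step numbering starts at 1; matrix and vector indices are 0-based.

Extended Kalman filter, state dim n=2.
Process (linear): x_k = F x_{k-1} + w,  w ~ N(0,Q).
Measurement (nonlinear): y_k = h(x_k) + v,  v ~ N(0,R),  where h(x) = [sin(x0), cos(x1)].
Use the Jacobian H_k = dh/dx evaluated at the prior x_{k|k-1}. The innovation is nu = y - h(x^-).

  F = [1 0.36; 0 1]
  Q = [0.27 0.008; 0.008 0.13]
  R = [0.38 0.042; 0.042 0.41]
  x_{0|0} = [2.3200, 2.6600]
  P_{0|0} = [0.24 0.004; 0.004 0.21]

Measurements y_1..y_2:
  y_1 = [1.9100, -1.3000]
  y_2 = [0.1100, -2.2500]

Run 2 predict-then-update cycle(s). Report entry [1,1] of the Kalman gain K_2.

K[1,1] = -0.3623

step 1: x^-=[3.2776, 2.6600]  P^-=[0.5401 0.0876; 0.0876 0.3400]  H_jac=[-0.9908 0.0000; 0.0000 -0.4632]  S=[0.9102 0.0822; 0.0822 0.4829]  K=[-0.5894 0.0163; -0.0669 -0.3147]  nu=[2.0456, -0.4137]  x^+=[2.0652, 2.6533]  P^+=[0.2254 0.0390; 0.0390 0.2846]
step 2: x^-=[3.0204, 2.6533]  P^-=[0.5603 0.1495; 0.1495 0.4146]  H_jac=[-0.9927 0.0000; 0.0000 -0.4691]  S=[0.9322 0.1116; 0.1116 0.5013]  K=[-0.5959 -0.0072; -0.1158 -0.3623]  nu=[-0.0109, -1.3669]  x^+=[3.0368, 3.1497]  P^+=[0.2284 0.0597; 0.0597 0.3270]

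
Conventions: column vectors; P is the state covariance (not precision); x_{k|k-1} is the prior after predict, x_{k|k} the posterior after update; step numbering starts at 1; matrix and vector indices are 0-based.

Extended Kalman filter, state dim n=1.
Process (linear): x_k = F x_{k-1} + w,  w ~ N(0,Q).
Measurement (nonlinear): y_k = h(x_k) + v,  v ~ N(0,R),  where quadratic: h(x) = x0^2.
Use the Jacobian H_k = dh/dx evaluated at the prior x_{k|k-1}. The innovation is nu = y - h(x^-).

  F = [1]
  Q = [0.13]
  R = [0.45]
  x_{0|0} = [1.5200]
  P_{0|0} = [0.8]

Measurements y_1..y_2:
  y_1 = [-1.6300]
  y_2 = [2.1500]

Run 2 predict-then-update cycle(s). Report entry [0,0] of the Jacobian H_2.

step 1: x^-=[1.5200]  P^-=[0.9300]  H_jac=[3.0400]  S=[9.0447]  K=[0.3126]  nu=[-3.9404]  x^+=[0.2883]  P^+=[0.0463]
step 2: x^-=[0.2883]  P^-=[0.1763]  H_jac=[0.5766]  S=[0.5086]  K=[0.1998]  nu=[2.0669]  x^+=[0.7013]  P^+=[0.1560]

H_jac[0,0] = 0.5766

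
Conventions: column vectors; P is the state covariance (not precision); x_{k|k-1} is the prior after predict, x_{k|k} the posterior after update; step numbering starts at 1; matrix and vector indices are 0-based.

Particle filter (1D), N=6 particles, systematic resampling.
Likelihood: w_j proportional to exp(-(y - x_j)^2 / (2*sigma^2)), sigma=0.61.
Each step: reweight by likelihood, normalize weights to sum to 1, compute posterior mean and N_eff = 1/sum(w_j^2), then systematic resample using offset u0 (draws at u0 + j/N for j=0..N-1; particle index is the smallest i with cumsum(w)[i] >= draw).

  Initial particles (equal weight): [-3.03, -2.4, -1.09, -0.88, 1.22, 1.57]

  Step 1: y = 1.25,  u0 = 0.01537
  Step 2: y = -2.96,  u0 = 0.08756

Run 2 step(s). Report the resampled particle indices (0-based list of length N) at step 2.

resampled_idx = [0, 1, 1, 2, 3, 3]

step 1: w=[0.0000, 0.0000, 0.0003, 0.0012, 0.5332, 0.4652]  mean=1.3795  Neff=1.9969  idx=[4, 4, 4, 4, 5, 5]
step 2: w=[0.2479, 0.2479, 0.2479, 0.2479, 0.0041, 0.0041]  mean=1.2229  Neff=4.0662  idx=[0, 1, 1, 2, 3, 3]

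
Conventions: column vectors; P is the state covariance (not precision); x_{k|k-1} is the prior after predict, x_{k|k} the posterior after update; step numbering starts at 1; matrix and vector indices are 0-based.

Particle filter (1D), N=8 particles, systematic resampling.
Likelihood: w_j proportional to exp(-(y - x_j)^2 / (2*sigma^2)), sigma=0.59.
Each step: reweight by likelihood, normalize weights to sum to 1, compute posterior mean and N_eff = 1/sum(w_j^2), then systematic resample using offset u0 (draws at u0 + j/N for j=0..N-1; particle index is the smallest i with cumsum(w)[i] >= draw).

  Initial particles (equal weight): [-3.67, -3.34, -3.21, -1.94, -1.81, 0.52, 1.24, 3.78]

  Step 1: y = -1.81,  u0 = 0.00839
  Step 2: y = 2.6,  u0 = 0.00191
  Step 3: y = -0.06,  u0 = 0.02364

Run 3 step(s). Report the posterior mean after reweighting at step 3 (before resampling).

post_mean = -1.8288

step 1: w=[0.0033, 0.0167, 0.0288, 0.4697, 0.4813, 0.0002, 0.0000, 0.0000]  mean=-1.9427  Neff=2.2058  idx=[1, 3, 3, 3, 3, 4, 4, 4]
step 2: w=[0.0000, 0.0501, 0.0501, 0.0501, 0.0501, 0.2665, 0.2665, 0.2665]  mean=-1.8361  Neff=4.4815  idx=[1, 3, 5, 5, 6, 6, 7, 7]
step 3: w=[0.0724, 0.0724, 0.1425, 0.1425, 0.1425, 0.1425, 0.1425, 0.1425]  mean=-1.8288  Neff=7.5537  idx=[0, 2, 2, 3, 4, 5, 6, 7]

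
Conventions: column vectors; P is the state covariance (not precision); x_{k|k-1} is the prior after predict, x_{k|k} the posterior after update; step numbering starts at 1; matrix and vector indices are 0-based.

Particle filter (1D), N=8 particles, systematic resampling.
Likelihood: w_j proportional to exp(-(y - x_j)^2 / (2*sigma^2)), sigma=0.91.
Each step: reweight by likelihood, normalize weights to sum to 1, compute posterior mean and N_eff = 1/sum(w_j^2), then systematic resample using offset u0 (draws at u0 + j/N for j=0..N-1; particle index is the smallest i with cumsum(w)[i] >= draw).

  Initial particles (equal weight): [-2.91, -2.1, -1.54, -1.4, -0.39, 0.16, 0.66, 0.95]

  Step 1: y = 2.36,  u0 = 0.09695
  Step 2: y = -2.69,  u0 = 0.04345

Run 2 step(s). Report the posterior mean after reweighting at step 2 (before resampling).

post_mean = 0.3768

step 1: w=[0.0000, 0.0000, 0.0002, 0.0004, 0.0192, 0.0996, 0.3233, 0.5573]  mean=0.7504  Neff=2.3508  idx=[5, 6, 6, 7, 7, 7, 7, 7]
step 2: w=[0.6519, 0.1003, 0.1003, 0.0295, 0.0295, 0.0295, 0.0295, 0.0295]  mean=0.3768  Neff=2.2248  idx=[0, 0, 0, 0, 0, 1, 2, 5]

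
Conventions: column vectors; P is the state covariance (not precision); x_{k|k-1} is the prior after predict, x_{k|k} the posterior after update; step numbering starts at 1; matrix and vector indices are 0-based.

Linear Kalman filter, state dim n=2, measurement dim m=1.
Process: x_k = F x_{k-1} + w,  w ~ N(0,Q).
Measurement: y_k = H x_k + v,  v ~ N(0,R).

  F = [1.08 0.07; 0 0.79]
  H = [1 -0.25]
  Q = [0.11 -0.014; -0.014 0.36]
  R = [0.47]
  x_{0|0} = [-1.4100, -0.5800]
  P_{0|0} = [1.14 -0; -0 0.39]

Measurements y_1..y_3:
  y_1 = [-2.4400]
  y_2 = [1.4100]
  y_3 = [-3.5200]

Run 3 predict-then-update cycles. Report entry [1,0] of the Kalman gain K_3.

K[1,0] = -0.0531

step 1: x^-=[-1.5634, -0.4582]  P^-=[1.4416 0.0076; 0.0076 0.6034]  S=[1.9455]  K=[0.7400; -0.0736]  nu=[-0.9911]  x^+=[-2.2969, -0.3852]  P^+=[0.3762 0.1136; 0.1136 0.5928]
step 2: x^-=[-2.5076, -0.3043]  P^-=[0.5689 0.1157; 0.1157 0.7300]  S=[1.0267]  K=[0.5259; -0.0651]  nu=[3.8415]  x^+=[-0.4872, -0.5542]  P^+=[0.2849 0.1508; 0.1508 0.7257]
step 3: x^-=[-0.5650, -0.4378]  P^-=[0.4687 0.1548; 0.1548 0.8129]  S=[0.9121]  K=[0.4714; -0.0531]  nu=[-3.0645]  x^+=[-2.0096, -0.2752]  P^+=[0.2660 0.1776; 0.1776 0.8103]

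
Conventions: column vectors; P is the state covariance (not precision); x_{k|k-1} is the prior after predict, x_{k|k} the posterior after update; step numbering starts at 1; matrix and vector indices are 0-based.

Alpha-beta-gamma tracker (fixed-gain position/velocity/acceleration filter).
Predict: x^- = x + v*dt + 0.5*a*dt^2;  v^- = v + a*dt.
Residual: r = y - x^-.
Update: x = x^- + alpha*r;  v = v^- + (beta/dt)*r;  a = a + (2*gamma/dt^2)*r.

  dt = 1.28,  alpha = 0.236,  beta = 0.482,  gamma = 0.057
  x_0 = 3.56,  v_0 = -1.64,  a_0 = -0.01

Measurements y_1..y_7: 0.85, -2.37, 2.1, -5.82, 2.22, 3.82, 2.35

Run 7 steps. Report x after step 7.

x_post = 5.7801

step 1: x_pred=1.4526  r=-0.6026  x^+=1.3104  v^+=-1.8797  a^+=-0.0519
step 2: x_pred=-1.1382  r=-1.2318  x^+=-1.4289  v^+=-2.4100  a^+=-0.1376
step 3: x_pred=-4.6265  r=6.7265  x^+=-3.0391  v^+=-0.0533  a^+=0.3304
step 4: x_pred=-2.8366  r=-2.9834  x^+=-3.5407  v^+=-0.7538  a^+=0.1228
step 5: x_pred=-4.4049  r=6.6249  x^+=-2.8415  v^+=1.8981  a^+=0.5838
step 6: x_pred=0.0663  r=3.7537  x^+=0.9522  v^+=4.0588  a^+=0.8450
step 7: x_pred=6.8396  r=-4.4896  x^+=5.7801  v^+=3.4497  a^+=0.5326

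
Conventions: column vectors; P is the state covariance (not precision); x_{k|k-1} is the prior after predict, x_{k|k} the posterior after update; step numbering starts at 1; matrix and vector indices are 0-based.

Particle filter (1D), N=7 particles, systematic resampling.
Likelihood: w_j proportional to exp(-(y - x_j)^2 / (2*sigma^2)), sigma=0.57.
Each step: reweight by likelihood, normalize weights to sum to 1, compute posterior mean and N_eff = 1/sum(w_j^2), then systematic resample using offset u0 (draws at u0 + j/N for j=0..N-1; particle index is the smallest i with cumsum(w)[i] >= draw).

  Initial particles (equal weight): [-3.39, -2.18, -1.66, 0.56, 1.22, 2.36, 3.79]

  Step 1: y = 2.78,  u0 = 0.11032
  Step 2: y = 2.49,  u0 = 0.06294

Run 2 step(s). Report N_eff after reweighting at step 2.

step 1: w=[0.0000, 0.0000, 0.0000, 0.0005, 0.0238, 0.7665, 0.2092]  mean=2.6312  Neff=1.5826  idx=[5, 5, 5, 5, 5, 6, 6]
step 2: w=[0.1941, 0.1941, 0.1941, 0.1941, 0.1941, 0.0148, 0.0148]  mean=2.4023  Neff=5.2970  idx=[0, 1, 1, 2, 3, 4, 4]

N_eff = 5.2970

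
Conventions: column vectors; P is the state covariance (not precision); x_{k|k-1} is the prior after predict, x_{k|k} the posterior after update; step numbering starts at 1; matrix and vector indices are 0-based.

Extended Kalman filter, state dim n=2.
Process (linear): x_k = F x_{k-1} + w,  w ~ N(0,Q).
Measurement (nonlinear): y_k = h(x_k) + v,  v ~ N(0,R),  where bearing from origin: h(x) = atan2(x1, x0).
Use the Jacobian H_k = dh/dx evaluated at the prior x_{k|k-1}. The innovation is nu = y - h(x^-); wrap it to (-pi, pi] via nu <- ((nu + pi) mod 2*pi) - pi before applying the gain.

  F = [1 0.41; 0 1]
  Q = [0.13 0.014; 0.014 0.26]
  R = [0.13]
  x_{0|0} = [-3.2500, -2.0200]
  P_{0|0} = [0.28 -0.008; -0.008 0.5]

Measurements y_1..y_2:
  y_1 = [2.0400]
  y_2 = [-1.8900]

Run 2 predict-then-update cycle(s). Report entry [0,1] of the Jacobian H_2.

H_jac[0,1] = -0.2195

step 1: x^-=[-4.0782, -2.0200]  P^-=[0.4875 0.2110; 0.2110 0.7600]  H_jac=[0.0975 -0.1969]  S=[0.1560]  K=[0.0384; -0.8274]  nu=[-1.5615]  x^+=[-4.1382, -0.7281]  P^+=[0.4873 0.2160; 0.2160 0.6532]
step 2: x^-=[-4.4368, -0.7281]  P^-=[0.9042 0.4978; 0.4978 0.9132]  H_jac=[0.0360 -0.2195]  S=[0.1673]  K=[-0.4584; -1.0909]  nu=[1.0889]  x^+=[-4.9359, -1.9160]  P^+=[0.8690 0.4141; 0.4141 0.7141]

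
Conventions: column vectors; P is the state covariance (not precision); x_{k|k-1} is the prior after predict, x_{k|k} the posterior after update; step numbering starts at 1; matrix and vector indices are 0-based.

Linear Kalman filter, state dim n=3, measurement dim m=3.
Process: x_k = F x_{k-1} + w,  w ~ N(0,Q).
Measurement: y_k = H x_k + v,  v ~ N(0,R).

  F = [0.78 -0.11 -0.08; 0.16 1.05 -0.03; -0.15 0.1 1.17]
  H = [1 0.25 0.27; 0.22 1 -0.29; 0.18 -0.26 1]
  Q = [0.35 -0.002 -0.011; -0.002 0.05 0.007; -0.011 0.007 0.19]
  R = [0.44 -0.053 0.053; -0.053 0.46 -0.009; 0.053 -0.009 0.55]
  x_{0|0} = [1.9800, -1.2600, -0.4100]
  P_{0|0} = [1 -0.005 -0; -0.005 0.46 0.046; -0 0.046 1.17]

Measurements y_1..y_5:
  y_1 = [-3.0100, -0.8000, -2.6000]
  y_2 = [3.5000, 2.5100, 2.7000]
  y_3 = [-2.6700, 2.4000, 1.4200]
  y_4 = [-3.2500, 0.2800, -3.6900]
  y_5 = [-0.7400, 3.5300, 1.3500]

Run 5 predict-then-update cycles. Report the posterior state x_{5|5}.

x_post = [-1.0418, 1.3940, 0.3110]

step 1: x^-=[1.7158, -0.9939, -0.9027]  P^-=[0.9731 0.0648 -0.2493; 0.0648 0.5792 0.0473; -0.2493 0.0473 1.8296]  S=[1.4868 0.2978 0.4176; 0.2978 1.2731 -0.6347; 0.4176 -0.6347 2.3299]  K=[0.6488 0.0539 -0.1407; 0.0248 0.4950 0.0911; -0.0322 -0.0382 0.7561]  nu=[-4.2336, -0.4454, -2.2646]  x^+=[-0.7365, -1.5256, -2.4615]  P^+=[0.3432 -0.1237 -0.1374; -0.1237 0.2951 0.1459; -0.1374 0.1459 0.4772]
step 2: x^-=[-0.2097, -1.6459, -2.9221]  P^-=[0.6063 -0.0980 -0.2577; -0.0980 0.3351 0.1830; -0.2577 0.1830 0.9399]  S=[0.9723 0.0828 0.1779; 0.0828 0.7871 -0.2032; 0.1779 -0.2032 1.3535]  K=[0.5521 0.0413 -0.1573; -0.0155 0.3620 0.1142; -0.0713 -0.0152 0.6321]  nu=[4.9102, 3.3547, 5.2319]  x^+=[1.8165, 0.0898, -0.0160]  P^+=[0.2996 -0.1159 -0.1417; -0.1159 0.2324 0.1400; -0.1417 0.1400 0.4059]
step 3: x^-=[1.4083, 0.3854, -0.2823]  P^-=[0.5777 -0.0895 -0.2477; -0.0895 0.2679 0.1708; -0.2477 0.1708 0.8407]  S=[0.9403 0.0717 0.1568; 0.0717 0.7197 -0.1685; 0.1568 -0.1685 1.2579]  K=[0.5406 0.0620 -0.1548; -0.0164 0.3035 0.1103; -0.0750 -0.0285 0.6031]  nu=[-4.0984, 1.6229, 1.5490]  x^+=[-0.9464, 1.1162, 0.9130]  P^+=[0.2882 -0.1014 -0.1353; -0.1014 0.1986 0.1269; -0.1353 0.1269 0.3854]
step 4: x^-=[-0.9340, 0.9931, 1.3218]  P^-=[0.5668 -0.0747 -0.2350; -0.0747 0.2359 0.1514; -0.2350 0.1514 0.8062]  S=[0.9365 0.0729 0.1542; 0.0729 0.7005 -0.1675; 0.1542 -0.1675 1.2342]  K=[0.5359 0.0775 -0.1485; -0.0112 0.2760 0.1009; -0.0719 -0.0428 0.5902]  nu=[-2.9211, -0.1243, -4.5855]  x^+=[-1.8284, 0.5287, -1.1692]  P^+=[0.2810 -0.0904 -0.1280; -0.0904 0.1800 0.1155; -0.1280 0.1155 0.3743]
step 5: x^-=[-1.3907, 0.2977, -1.0409]  P^-=[0.5591 -0.0639 -0.2236; -0.0639 0.2196 0.1358; -0.2236 0.1358 0.7852]  S=[0.9356 0.0743 0.1550; 0.0743 0.6943 -0.1710; 0.1550 -0.1710 1.2230]  K=[0.5326 0.0863 -0.1424; -0.0067 0.2628 0.0925; -0.0683 -0.0527 0.5815]  nu=[0.8574, 3.2364, 2.7186]  x^+=[-1.0418, 1.3940, 0.3110]  P^+=[0.2761 -0.0834 -0.1223; -0.0834 0.1699 0.1074; -0.1223 0.1074 0.3666]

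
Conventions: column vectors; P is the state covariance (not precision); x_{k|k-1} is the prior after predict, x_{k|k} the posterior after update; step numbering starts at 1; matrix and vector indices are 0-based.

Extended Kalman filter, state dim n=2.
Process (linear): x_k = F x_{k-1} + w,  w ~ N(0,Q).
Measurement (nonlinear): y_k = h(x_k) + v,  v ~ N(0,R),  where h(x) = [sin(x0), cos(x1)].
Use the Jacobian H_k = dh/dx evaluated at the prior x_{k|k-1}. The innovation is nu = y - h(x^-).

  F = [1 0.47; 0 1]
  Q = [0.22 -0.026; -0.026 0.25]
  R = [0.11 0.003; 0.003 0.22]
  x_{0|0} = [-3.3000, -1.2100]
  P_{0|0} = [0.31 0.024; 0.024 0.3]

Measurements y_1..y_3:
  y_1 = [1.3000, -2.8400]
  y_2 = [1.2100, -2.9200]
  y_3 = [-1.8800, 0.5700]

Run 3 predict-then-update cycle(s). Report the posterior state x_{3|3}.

step 1: x^-=[-3.8687, -1.2100]  P^-=[0.6188 0.1390; 0.1390 0.5500]  H_jac=[-0.7471 0.0000; 0.0000 0.9356]  S=[0.4554 -0.0942; -0.0942 0.7015]  K=[-1.0048 0.0505; -0.0785 0.7231]  nu=[0.6353, -3.1930]  x^+=[-4.6683, -3.5686]  P^+=[0.1477 0.0087; 0.0087 0.1698]
step 2: x^-=[-6.3456, -3.5686]  P^-=[0.4134 0.0624; 0.0624 0.4198]  H_jac=[0.9981 0.0000; 0.0000 -0.4142]  S=[0.5218 -0.0228; -0.0228 0.2920]  K=[0.7895 -0.0269; 0.0937 -0.5881]  nu=[1.2724, -2.0098]  x^+=[-5.2870, -2.2675]  P^+=[0.0869 0.0086; 0.0086 0.3117]
step 3: x^-=[-6.3527, -2.2675]  P^-=[0.3838 0.1291; 0.1291 0.5617]  H_jac=[0.9976 0.0000; 0.0000 0.7670]  S=[0.4920 0.1017; 0.1017 0.5504]  K=[0.7706 0.0374; 0.1038 0.7635]  nu=[-1.8106, 1.2117]  x^+=[-7.7025, -1.5303]  P^+=[0.0851 0.0137; 0.0137 0.2194]

x_post = [-7.7025, -1.5303]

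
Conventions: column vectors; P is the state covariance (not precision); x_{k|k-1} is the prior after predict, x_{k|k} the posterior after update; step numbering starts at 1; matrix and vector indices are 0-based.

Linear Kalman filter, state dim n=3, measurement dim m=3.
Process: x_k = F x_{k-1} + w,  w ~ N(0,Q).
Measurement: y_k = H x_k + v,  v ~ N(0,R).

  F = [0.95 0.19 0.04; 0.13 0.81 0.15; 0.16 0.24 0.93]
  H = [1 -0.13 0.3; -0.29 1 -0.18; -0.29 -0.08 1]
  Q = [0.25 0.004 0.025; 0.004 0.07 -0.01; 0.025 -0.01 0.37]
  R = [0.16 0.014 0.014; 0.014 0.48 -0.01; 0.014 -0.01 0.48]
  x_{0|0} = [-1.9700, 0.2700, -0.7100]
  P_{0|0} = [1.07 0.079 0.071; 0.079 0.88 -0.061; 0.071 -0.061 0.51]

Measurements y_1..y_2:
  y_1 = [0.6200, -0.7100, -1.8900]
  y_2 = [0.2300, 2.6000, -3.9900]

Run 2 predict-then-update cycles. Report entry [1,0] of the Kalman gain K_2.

K[1,0] = 0.2010

step 1: x^-=[-1.8486, -0.1439, -0.9107]  P^-=[1.2812 0.3442 0.3190; 0.3442 0.6815 0.2293; 0.3190 0.2293 0.8891]  S=[1.6168 -0.1481 0.1576; -0.1481 1.0492 -0.0519; 0.1576 -0.0519 1.2755]  K=[0.8429 0.0299 -0.1658; 0.2462 0.5523 0.0508; 0.2920 0.0475 0.5760]  nu=[2.7231, -1.2661, -1.5269]  x^+=[0.6619, -0.2503, -1.0552]  P^+=[0.1476 0.0670 -0.0199; 0.0670 0.2993 0.0657; -0.0199 0.0657 0.2796]
step 2: x^-=[0.5390, -0.2750, -0.9355]  P^-=[0.4182 0.1243 0.0834; 0.1243 0.3045 0.1500; 0.0834 0.1500 0.6614]  S=[0.6489 -0.0273 0.1421; -0.0273 0.7237 -0.0190; 0.1421 -0.0190 1.1119]  K=[0.6870 0.0059 -0.1307; 0.2010 0.3428 0.0608; 0.2906 0.0342 0.5258]  nu=[-0.0641, 2.8629, -2.9202]  x^+=[0.8937, 0.5161, -2.3915]  P^+=[0.1186 0.0455 -0.0151; 0.0455 0.1902 0.0570; -0.0151 0.0570 0.2563]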